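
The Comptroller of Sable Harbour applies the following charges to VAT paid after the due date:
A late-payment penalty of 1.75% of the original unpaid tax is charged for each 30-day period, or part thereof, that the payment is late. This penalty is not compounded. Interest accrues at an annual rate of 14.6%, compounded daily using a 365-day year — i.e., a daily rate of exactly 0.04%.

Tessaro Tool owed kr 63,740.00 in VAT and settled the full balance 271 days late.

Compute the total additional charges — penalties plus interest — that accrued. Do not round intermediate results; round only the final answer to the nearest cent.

kr 18,450.77

Penalty periods: ⌈271/30⌉ = 10; penalty = 10 × 1.75% × kr 63,740.00 = kr 11,154.50
Interest: kr 63,740.00 × ((1 + 0.0004)^271 − 1) = kr 63,740.00 × 0.11446930… = kr 7,296.2731…
Penalties + interest = kr 11,154.5000 + kr 7,296.2731… = kr 18,450.77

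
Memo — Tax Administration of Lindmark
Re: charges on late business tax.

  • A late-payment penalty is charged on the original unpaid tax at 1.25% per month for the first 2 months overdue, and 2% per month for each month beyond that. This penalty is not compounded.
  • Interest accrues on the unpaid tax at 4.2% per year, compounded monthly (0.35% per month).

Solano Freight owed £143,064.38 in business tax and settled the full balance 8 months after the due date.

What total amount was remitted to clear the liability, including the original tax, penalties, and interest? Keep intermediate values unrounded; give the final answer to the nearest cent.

Penalty, months 1–2: 2 × 1.25% × £143,064.38 = £3,576.61…
Penalty, months 3–8: 6 × 2% × £143,064.38 = £17,167.73…
Interest: £143,064.38 × ((1 + 0.0035)^8 − 1) = £143,064.38 × 0.0283454… = £4,055.2187…
Total = £143,064.38 + £20,744.3351 + £4,055.2187… = £167,863.93

£167,863.93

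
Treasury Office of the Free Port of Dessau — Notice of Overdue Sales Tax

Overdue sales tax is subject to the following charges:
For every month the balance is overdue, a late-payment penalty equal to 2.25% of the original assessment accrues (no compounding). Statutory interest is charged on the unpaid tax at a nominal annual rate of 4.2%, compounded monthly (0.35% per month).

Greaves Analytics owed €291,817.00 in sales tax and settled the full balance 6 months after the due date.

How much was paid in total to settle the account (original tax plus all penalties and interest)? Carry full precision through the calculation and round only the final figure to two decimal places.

€337,394.32

Late-payment penalty = 2.25% × €291,817.00 × 6 mo = €39,395.30…
Interest: €291,817.00 × ((1 + 0.0035)^6 − 1) = €291,817.00 × 0.0211846… = €6,182.0293…
Total = €291,817.00 + €39,395.2950 + €6,182.0293… = €337,394.32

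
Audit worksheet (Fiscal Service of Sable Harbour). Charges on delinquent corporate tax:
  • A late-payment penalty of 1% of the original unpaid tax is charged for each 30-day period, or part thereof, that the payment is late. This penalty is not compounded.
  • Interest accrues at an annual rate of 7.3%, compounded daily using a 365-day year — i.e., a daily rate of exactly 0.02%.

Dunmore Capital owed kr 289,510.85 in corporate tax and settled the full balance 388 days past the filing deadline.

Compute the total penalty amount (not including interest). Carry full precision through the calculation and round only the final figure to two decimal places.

Penalty periods: ⌈388/30⌉ = 13; penalty = 13 × 1% × kr 289,510.85 = kr 37,636.41…

kr 37,636.41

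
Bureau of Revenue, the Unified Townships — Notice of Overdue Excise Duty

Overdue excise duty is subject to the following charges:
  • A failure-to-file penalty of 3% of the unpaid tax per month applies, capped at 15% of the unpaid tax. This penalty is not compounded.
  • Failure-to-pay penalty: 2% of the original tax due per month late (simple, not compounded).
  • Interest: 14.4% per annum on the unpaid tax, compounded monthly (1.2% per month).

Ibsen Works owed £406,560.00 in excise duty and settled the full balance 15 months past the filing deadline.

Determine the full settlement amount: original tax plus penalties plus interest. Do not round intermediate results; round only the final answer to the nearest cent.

£669,171.46

Failure-to-file: 15 × 3% × £406,560.00 = £182,952.00, capped at 15% × £406,560.00 = £60,984.00
Failure-to-pay penalty: 15 × 2% × £406,560.00 = £121,968.00
Interest: £406,560.00 × ((1 + 0.012)^15 − 1) = £406,560.00 × 0.1959353… = £79,659.4584…
Total = £406,560.00 + £182,952.0000 + £79,659.4584… = £669,171.46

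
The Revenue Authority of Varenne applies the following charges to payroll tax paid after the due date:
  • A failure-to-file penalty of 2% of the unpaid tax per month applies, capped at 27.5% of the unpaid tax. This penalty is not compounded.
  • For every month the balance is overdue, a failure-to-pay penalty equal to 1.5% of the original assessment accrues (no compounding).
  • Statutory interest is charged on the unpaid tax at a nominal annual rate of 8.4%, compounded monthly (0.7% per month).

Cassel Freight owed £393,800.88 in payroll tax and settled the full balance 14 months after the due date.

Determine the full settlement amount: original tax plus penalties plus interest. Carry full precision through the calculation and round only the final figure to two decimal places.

Failure-to-file: 14 × 2% × £393,800.88 = £110,264.25…, capped at 27.5% × £393,800.88 = £108,295.24…
Failure-to-pay penalty = 1.5% × £393,800.88 × 14 mo = £82,698.18…
Interest: £393,800.88 × ((1 + 0.007)^14 − 1) = £393,800.88 × 0.1025863… = £40,398.5710…
Total = £393,800.88 + £190,993.4268 + £40,398.5710… = £625,192.88

£625,192.88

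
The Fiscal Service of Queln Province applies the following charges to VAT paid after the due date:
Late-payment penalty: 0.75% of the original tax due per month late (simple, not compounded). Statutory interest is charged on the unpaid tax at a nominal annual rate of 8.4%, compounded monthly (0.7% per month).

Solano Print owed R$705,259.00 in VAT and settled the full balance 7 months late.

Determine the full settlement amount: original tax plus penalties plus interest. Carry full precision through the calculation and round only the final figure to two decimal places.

R$777,577.03

Late-payment penalty: 7 × 0.75% × R$705,259.00 = R$37,026.10…
Interest: R$705,259.00 × ((1 + 0.007)^7 − 1) = R$705,259.00 × 0.0500411… = R$35,291.9287…
Total = R$705,259.00 + R$37,026.0975 + R$35,291.9287… = R$777,577.03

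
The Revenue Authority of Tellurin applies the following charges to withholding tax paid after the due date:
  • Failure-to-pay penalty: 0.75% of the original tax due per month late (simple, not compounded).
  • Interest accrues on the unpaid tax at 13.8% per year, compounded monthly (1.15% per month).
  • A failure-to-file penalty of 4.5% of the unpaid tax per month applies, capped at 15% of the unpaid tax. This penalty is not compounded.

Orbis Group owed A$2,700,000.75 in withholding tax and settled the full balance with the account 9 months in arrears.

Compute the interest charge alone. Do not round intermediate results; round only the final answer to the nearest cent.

Interest: A$2,700,000.75 × ((1 + 0.0115)^9 − 1) = A$2,700,000.75 × 0.1083910… = A$292,655.7348…

A$292,655.73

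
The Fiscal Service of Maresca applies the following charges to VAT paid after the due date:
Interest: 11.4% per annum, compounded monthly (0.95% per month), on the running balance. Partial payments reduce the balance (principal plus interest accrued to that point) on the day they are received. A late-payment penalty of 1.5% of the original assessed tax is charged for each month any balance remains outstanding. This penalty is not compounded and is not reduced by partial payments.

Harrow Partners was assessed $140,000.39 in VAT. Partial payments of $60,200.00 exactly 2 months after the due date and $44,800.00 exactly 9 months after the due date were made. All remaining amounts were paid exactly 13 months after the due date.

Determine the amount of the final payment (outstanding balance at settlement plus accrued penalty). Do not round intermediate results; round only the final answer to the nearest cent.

Balance at month 2: $140,000.3900 × (1 + 0.0095)^2 = $142,673.0324…
After $60,200.00 payment: $142,673.0324… − $60,200.00 = $82,473.0324…
Balance at month 9: $82,473.0324… × (1 + 0.0095)^7 = $88,116.2946…
After $44,800.00 payment: $88,116.2946… − $44,800.00 = $43,316.2946…
Balance at month 13: $43,316.2946… × (1 + 0.0095)^4 = $44,985.9185…
Penalty: 13 × 1.5% × $140,000.39 = $27,300.08…
Final settlement = outstanding balance + penalty = $44,985.9185… + $27,300.08… = $72,285.99

$72,285.99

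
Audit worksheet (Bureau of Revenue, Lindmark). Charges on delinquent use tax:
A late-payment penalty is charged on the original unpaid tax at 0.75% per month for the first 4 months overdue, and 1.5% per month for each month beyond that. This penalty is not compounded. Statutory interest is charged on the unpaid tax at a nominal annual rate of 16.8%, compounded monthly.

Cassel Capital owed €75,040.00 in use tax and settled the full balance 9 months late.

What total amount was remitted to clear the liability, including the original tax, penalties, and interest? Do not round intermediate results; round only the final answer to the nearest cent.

Penalty, months 1–4: 4 × 0.75% × €75,040.00 = €2,251.20
Penalty, months 5–9: 5 × 1.5% × €75,040.00 = €5,628.00
Interest (16.8%/yr ÷ 12 = 1.4%/month): €75,040.00 × ((1 + 0.014)^9 − 1) = €10,002.1870…
Total = €75,040.00 + €7,879.2000 + €10,002.1870… = €92,921.39

€92,921.39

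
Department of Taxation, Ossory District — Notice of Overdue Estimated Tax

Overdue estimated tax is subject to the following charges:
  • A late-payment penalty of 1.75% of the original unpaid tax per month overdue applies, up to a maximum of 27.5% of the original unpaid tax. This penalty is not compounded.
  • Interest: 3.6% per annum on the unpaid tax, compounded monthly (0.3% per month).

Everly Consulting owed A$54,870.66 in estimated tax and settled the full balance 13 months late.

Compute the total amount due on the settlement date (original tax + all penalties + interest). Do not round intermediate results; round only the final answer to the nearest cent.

A$69,532.64

Penalty: 13 × 1.75% × A$54,870.66 = A$12,483.08… (below the 27.5% cap of A$15,089.43…)
Interest: A$54,870.66 × ((1 + 0.003)^13 − 1) = A$54,870.66 × 0.0397098… = A$2,178.9018…
Total = A$54,870.66 + A$12,483.0752… + A$2,178.9018… = A$69,532.64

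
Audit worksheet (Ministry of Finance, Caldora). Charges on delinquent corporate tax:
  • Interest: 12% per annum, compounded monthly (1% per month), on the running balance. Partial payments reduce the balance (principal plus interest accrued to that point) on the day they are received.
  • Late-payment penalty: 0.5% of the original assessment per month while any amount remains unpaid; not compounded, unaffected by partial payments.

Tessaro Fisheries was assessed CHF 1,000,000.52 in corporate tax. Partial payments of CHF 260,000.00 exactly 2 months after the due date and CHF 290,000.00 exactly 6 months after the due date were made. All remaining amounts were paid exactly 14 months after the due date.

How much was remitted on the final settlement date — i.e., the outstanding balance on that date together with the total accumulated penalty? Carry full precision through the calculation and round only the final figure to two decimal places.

Balance at month 2: CHF 1,000,000.5200 × (1 + 0.01)^2 = CHF 1,020,100.5305…
After CHF 260,000.00 payment: CHF 1,020,100.5305… − CHF 260,000.00 = CHF 760,100.5305…
Balance at month 6: CHF 760,100.5305… × (1 + 0.01)^4 = CHF 790,963.6600…
After CHF 290,000.00 payment: CHF 790,963.6600… − CHF 290,000.00 = CHF 500,963.6600…
Balance at month 14: CHF 500,963.6600… × (1 + 0.01)^8 = CHF 542,471.8585…
Penalty: 14 × 0.5% × CHF 1,000,000.52 = CHF 70,000.04…
Final settlement = outstanding balance + penalty = CHF 542,471.8585… + CHF 70,000.04… = CHF 612,471.89

CHF 612,471.89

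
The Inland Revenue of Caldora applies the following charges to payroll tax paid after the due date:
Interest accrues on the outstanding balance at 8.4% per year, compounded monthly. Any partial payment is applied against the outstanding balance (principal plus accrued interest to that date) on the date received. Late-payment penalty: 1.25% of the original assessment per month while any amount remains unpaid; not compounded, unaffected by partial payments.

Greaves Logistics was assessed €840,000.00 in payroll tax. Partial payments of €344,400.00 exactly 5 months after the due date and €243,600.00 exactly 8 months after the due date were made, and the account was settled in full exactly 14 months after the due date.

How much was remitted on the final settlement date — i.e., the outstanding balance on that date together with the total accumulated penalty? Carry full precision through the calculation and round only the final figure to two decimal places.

Monthly rate = 8.4% ÷ 12 = 0.7%
Balance at month 5: €840,000.0000 × (1 + 0.007)^5 = €869,814.4913…
After €344,400.00 payment: €869,814.4913… − €344,400.00 = €525,414.4913…
Balance at month 8: €525,414.4913… × (1 + 0.007)^3 = €536,525.6118…
After €243,600.00 payment: €536,525.6118… − €243,600.00 = €292,925.6118…
Balance at month 14: €292,925.6118… × (1 + 0.007)^6 = €305,445.8078…
Penalty: 14 × 1.25% × €840,000.00 = €147,000.00
Final settlement = outstanding balance + penalty = €305,445.8078… + €147,000.00 = €452,445.81

€452,445.81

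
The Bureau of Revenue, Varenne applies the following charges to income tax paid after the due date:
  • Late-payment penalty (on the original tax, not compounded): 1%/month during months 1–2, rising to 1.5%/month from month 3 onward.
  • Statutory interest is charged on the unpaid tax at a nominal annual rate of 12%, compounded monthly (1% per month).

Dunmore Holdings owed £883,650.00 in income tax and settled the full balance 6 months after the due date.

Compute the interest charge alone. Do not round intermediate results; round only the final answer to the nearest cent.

Interest: £883,650.00 × ((1 + 0.01)^6 − 1) = £883,650.00 × 0.0615202… = £54,362.2811…

£54,362.28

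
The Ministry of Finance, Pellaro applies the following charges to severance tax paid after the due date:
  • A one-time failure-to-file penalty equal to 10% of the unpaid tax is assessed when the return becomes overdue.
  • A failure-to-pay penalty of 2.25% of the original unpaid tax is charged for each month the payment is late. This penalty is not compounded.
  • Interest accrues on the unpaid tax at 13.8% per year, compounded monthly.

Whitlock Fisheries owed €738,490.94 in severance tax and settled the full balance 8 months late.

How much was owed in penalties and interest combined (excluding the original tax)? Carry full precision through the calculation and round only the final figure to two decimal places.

€277,517.07

Failure-to-file penalty: 10% × €738,490.94 = €73,849.09…
Failure-to-pay penalty: 8 × 2.25% × €738,490.94 = €132,928.37…
Interest (13.8%/yr ÷ 12 = 1.15%/month): €738,490.94 × ((1 + 0.0115)^8 − 1) = €70,739.6075…
Penalties + interest = €206,777.4632 + €70,739.6075… = €277,517.07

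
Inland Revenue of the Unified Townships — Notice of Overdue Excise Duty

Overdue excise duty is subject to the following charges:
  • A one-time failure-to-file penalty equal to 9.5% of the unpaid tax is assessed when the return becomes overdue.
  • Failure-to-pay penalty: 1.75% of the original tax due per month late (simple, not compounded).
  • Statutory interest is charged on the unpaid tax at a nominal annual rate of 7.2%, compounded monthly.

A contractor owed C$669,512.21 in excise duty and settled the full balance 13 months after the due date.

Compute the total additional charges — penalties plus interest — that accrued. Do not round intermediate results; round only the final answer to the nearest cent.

C$270,061.62

Failure-to-file penalty: 9.5% × C$669,512.21 = C$63,603.66…
Failure-to-pay penalty = 1.75% × C$669,512.21 × 13 mo = C$152,314.03…
Interest (7.2%/yr ÷ 12 = 0.6%/month): C$669,512.21 × ((1 + 0.006)^13 − 1) = C$54,143.9296…
Penalties + interest = C$215,917.6877… + C$54,143.9296… = C$270,061.62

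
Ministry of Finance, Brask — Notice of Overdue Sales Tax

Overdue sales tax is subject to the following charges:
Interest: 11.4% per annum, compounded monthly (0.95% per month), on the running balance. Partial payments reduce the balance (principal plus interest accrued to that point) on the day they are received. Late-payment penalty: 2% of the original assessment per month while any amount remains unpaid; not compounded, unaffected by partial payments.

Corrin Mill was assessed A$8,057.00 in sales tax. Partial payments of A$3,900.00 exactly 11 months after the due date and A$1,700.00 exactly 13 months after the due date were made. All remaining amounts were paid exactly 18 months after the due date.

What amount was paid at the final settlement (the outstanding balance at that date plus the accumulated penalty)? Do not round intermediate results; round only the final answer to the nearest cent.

Balance at month 11: A$8,057.0000 × (1 + 0.0095)^11 = A$8,940.1112…
After A$3,900.00 payment: A$8,940.1112… − A$3,900.00 = A$5,040.1112…
Balance at month 13: A$5,040.1112… × (1 + 0.0095)^2 = A$5,136.3282…
After A$1,700.00 payment: A$5,136.3282… − A$1,700.00 = A$3,436.3282…
Balance at month 18: A$3,436.3282… × (1 + 0.0095)^5 = A$3,602.6846…
Penalty: 18 × 2% × A$8,057.00 = A$2,900.52
Final settlement = outstanding balance + penalty = A$3,602.6846… + A$2,900.52 = A$6,503.20

A$6,503.20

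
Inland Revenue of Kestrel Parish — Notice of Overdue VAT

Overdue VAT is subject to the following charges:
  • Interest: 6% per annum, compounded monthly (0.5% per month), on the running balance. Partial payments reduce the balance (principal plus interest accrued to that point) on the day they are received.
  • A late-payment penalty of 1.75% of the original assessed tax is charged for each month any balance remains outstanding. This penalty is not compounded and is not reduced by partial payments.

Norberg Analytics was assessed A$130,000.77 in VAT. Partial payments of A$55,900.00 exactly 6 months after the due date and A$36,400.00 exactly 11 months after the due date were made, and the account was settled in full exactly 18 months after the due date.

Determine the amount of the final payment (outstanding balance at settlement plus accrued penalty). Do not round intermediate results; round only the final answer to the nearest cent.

A$86,120.79

Balance at month 6: A$130,000.7700 × (1 + 0.005)^6 = A$133,949.8696…
After A$55,900.00 payment: A$133,949.8696… − A$55,900.00 = A$78,049.8696…
Balance at month 11: A$78,049.8696… × (1 + 0.005)^5 = A$80,020.7266…
After A$36,400.00 payment: A$80,020.7266… − A$36,400.00 = A$43,620.7266…
Balance at month 18: A$43,620.7266… × (1 + 0.005)^7 = A$45,170.5447…
Penalty: 18 × 1.75% × A$130,000.77 = A$40,950.24…
Final settlement = outstanding balance + penalty = A$45,170.5447… + A$40,950.24… = A$86,120.79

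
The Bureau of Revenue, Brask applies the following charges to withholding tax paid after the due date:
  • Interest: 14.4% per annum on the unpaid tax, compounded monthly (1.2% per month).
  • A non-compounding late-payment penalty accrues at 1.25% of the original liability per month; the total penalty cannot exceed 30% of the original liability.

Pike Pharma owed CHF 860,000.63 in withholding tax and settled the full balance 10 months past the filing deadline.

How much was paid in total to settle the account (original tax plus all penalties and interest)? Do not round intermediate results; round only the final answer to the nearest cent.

Penalty: 10 × 1.25% × CHF 860,000.63 = CHF 107,500.08… (below the 30% cap of CHF 258,000.19…)
Interest: CHF 860,000.63 × ((1 + 0.012)^10 − 1) = CHF 860,000.63 × 0.1266918… = CHF 108,955.0088…
Total = CHF 860,000.63 + CHF 107,500.0788… + CHF 108,955.0088… = CHF 1,076,455.72

CHF 1,076,455.72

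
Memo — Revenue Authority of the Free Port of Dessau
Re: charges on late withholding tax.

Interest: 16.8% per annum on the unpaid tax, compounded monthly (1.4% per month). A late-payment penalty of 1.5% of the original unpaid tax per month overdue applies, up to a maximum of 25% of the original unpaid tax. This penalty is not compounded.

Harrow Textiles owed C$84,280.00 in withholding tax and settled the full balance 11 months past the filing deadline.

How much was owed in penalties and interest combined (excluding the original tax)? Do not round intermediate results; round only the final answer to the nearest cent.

C$27,833.11

Penalty: 11 × 1.5% × C$84,280.00 = C$13,906.20 (below the 25% cap of C$21,070.00)
Interest: C$84,280.00 × ((1 + 0.014)^11 − 1) = C$84,280.00 × 0.1652457… = C$13,926.9067…
Penalties + interest = C$13,906.2000 + C$13,926.9067… = C$27,833.11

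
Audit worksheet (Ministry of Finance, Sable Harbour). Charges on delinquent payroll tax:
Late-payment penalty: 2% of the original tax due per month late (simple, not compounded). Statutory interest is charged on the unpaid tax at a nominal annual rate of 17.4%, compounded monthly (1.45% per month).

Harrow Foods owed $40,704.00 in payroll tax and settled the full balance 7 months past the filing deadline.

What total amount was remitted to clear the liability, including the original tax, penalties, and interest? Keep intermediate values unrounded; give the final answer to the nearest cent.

Late-payment penalty: 7 × 2% × $40,704.00 = $5,698.56
Interest: $40,704.00 × ((1 + 0.0145)^7 − 1) = $40,704.00 × 0.1060235… = $4,315.5811…
Total = $40,704.00 + $5,698.5600 + $4,315.5811… = $50,718.14

$50,718.14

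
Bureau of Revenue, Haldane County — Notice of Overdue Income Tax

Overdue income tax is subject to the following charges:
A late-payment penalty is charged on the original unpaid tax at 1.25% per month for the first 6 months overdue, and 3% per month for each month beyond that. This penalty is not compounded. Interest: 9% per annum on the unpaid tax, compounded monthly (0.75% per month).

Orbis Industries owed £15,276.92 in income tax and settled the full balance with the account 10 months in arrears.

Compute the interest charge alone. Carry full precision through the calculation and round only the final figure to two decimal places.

£1,185.22

Interest: £15,276.92 × ((1 + 0.0075)^10 − 1) = £15,276.92 × 0.0775825… = £1,185.2223…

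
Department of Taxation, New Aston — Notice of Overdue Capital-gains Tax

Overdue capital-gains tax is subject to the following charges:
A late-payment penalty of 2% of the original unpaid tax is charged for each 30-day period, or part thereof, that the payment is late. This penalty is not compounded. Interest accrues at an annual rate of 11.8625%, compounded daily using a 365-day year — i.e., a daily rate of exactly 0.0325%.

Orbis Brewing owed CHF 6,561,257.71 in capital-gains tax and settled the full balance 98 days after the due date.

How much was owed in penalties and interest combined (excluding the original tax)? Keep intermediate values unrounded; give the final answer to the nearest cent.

CHF 737,205.18

Penalty periods: ⌈98/30⌉ = 4; penalty = 4 × 2% × CHF 6,561,257.71 = CHF 524,900.62…
Interest: CHF 6,561,257.71 × ((1 + 0.000325)^98 − 1) = CHF 6,561,257.71 × 0.03235730… = CHF 212,304.5667…
Penalties + interest = CHF 524,900.6168 + CHF 212,304.5667… = CHF 737,205.18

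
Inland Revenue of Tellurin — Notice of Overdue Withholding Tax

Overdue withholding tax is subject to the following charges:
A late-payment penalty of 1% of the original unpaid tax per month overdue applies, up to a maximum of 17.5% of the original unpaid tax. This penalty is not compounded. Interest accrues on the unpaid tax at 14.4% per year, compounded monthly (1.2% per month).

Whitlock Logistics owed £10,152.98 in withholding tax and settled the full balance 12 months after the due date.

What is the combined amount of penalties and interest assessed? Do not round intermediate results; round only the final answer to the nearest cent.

£2,780.85

Penalty: 12 × 1% × £10,152.98 = £1,218.36… (below the 17.5% cap of £1,776.77…)
Interest: £10,152.98 × ((1 + 0.012)^12 − 1) = £10,152.98 × 0.1538946… = £1,562.4890…
Penalties + interest = £1,218.3576 + £1,562.4890… = £2,780.85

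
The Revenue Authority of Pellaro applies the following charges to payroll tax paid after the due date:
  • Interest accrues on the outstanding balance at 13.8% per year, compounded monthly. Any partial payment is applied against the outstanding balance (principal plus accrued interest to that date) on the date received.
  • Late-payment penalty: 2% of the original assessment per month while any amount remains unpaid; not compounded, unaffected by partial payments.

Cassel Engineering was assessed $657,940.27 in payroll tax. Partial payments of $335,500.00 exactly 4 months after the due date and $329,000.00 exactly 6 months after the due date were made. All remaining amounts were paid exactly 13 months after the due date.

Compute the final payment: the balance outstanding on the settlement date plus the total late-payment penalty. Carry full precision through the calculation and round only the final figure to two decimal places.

Monthly rate = 13.8% ÷ 12 = 1.15%
Balance at month 4: $657,940.2700 × (1 + 0.0115)^4 = $688,731.6121…
After $335,500.00 payment: $688,731.6121… − $335,500.00 = $353,231.6121…
Balance at month 6: $353,231.6121… × (1 + 0.0115)^2 = $361,402.6541…
After $329,000.00 payment: $361,402.6541… − $329,000.00 = $32,402.6541…
Balance at month 13: $32,402.6541… × (1 + 0.0115)^7 = $35,102.8028…
Penalty: 13 × 2% × $657,940.27 = $171,064.47…
Final settlement = outstanding balance + penalty = $35,102.8028… + $171,064.47… = $206,167.27

$206,167.27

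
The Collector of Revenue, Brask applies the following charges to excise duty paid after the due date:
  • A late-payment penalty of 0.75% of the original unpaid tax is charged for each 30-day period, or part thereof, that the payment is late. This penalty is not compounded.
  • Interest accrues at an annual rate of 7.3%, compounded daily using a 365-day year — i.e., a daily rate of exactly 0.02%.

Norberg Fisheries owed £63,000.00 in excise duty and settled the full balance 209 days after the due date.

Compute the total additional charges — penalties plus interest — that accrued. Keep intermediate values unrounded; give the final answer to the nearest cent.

Penalty periods: ⌈209/30⌉ = 7; penalty = 7 × 0.75% × £63,000.00 = £3,307.50
Interest: £63,000.00 × ((1 + 0.0002)^209 − 1) = £63,000.00 × 0.04268156… = £2,688.9385…
Penalties + interest = £3,307.5000 + £2,688.9385… = £5,996.44

£5,996.44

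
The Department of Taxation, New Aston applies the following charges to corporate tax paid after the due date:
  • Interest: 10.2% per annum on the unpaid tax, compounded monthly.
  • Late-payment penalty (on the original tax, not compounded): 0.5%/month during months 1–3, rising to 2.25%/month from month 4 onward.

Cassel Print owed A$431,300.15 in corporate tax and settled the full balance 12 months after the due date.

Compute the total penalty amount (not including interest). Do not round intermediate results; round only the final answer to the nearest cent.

A$93,807.78

Penalty, months 1–3: 3 × 0.5% × A$431,300.15 = A$6,469.50…
Penalty, months 4–12: 9 × 2.25% × A$431,300.15 = A$87,338.28…
Total penalty = A$6,469.50… + A$87,338.28… = A$93,807.78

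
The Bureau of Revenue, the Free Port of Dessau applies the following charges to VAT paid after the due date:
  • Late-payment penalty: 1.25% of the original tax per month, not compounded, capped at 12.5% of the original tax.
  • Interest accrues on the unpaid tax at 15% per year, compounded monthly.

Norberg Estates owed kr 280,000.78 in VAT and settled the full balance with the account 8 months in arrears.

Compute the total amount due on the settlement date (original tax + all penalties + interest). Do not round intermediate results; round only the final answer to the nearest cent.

kr 337,257.05

Penalty: 8 × 1.25% × kr 280,000.78 = kr 28,000.08… (below the 12.5% cap of kr 35,000.10…)
Interest (15%/yr ÷ 12 = 1.25%/month): kr 280,000.78 × ((1 + 0.0125)^8 − 1) = kr 29,256.1898…
Total = kr 280,000.78 + kr 28,000.0780 + kr 29,256.1898… = kr 337,257.05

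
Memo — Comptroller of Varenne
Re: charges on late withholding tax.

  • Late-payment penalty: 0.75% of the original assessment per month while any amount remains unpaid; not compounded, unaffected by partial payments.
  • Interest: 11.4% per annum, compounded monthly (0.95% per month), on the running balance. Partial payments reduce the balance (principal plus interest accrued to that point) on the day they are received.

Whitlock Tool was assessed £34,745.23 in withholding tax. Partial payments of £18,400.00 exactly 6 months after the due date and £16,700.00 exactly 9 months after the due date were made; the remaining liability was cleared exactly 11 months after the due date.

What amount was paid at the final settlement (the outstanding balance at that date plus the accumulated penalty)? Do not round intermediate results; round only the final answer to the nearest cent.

Balance at month 6: £34,745.2300 × (1 + 0.0095)^6 = £36,773.3445…
After £18,400.00 payment: £36,773.3445… − £18,400.00 = £18,373.3445…
Balance at month 9: £18,373.3445… × (1 + 0.0095)^3 = £18,901.9752…
After £16,700.00 payment: £18,901.9752… − £16,700.00 = £2,201.9752…
Balance at month 11: £2,201.9752… × (1 + 0.0095)^2 = £2,244.0114…
Penalty: 11 × 0.75% × £34,745.23 = £2,866.48…
Final settlement = outstanding balance + penalty = £2,244.0114… + £2,866.48… = £5,110.49

£5,110.49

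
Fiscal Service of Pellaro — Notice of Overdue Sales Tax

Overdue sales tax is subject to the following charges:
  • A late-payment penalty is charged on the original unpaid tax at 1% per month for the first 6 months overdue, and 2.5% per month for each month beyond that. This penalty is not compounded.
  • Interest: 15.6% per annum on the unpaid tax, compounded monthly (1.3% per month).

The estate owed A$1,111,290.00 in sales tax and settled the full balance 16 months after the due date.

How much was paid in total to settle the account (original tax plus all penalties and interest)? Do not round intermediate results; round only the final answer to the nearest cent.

A$1,710,902.04

Penalty, months 1–6: 6 × 1% × A$1,111,290.00 = A$66,677.40
Penalty, months 7–16: 10 × 2.5% × A$1,111,290.00 = A$277,822.50
Interest: A$1,111,290.00 × ((1 + 0.013)^16 − 1) = A$1,111,290.00 × 0.2295640… = A$255,112.1356…
Total = A$1,111,290.00 + A$344,499.9000 + A$255,112.1356… = A$1,710,902.04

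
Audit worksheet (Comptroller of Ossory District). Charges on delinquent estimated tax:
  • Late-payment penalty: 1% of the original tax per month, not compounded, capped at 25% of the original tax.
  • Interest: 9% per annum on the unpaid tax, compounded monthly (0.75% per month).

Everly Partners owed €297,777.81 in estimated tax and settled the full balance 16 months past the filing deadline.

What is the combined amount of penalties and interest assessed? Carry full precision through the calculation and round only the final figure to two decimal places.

€85,459.88

Penalty: 16 × 1% × €297,777.81 = €47,644.45… (below the 25% cap of €74,444.45…)
Interest: €297,777.81 × ((1 + 0.0075)^16 − 1) = €297,777.81 × 0.1269921… = €37,815.4335…
Penalties + interest = €47,644.4496 + €37,815.4335… = €85,459.88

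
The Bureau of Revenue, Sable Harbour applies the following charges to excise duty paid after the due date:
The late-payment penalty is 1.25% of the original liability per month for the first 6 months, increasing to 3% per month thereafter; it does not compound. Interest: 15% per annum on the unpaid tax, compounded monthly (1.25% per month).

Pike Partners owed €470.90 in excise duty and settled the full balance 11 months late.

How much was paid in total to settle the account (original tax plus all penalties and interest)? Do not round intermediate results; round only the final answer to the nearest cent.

€645.80

Penalty, months 1–6: 6 × 1.25% × €470.90 = €35.32…
Penalty, months 7–11: 5 × 3% × €470.90 = €70.64…
Interest: €470.90 × ((1 + 0.0125)^11 − 1) = €470.90 × 0.1464242… = €68.9512…
Total = €470.90 + €105.9525 + €68.9512… = €645.80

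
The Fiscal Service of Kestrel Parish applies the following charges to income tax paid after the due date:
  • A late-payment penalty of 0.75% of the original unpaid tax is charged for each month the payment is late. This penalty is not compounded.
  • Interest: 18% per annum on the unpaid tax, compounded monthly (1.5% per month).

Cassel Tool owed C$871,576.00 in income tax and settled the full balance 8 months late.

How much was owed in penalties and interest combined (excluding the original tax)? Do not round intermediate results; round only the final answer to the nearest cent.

Late-payment penalty = 0.75% × C$871,576.00 × 8 mo = C$52,294.56
Interest: C$871,576.00 × ((1 + 0.015)^8 − 1) = C$871,576.00 × 0.1264926… = C$110,247.9027…
Penalties + interest = C$52,294.5600 + C$110,247.9027… = C$162,542.46

C$162,542.46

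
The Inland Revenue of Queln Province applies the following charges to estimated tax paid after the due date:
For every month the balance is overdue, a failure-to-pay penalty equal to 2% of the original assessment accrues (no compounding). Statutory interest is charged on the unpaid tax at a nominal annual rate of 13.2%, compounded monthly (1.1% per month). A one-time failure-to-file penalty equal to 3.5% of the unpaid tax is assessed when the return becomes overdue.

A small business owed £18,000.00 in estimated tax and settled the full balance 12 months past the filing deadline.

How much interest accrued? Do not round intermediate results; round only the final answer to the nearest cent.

Interest: £18,000.00 × ((1 + 0.011)^12 − 1) = £18,000.00 × 0.1402862… = £2,525.1515…

£2,525.15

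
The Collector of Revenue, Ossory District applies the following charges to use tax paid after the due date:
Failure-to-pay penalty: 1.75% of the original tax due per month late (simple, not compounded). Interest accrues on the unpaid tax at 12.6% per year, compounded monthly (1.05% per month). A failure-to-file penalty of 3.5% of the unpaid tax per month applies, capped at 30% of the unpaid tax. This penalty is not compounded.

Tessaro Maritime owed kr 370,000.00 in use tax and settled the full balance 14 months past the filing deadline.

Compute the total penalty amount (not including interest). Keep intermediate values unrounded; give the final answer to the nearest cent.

Failure-to-file: 14 × 3.5% × kr 370,000.00 = kr 181,300.00, capped at 30% × kr 370,000.00 = kr 111,000.00
Failure-to-pay penalty = 1.75% × kr 370,000.00 × 14 mo = kr 90,650.00
Total penalty = kr 111,000.00 + kr 90,650.00 = kr 201,650.00

kr 201,650.00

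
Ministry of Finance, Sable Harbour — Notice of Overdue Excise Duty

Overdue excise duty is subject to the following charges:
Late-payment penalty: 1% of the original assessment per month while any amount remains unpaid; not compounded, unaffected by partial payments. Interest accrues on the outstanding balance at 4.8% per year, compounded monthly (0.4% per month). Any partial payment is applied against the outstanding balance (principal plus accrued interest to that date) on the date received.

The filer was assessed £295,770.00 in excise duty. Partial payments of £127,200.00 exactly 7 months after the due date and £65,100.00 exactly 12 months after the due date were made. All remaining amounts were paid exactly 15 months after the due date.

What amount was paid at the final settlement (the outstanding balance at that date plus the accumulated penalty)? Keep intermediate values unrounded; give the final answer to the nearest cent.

£161,175.14

Balance at month 7: £295,770.0000 × (1 + 0.004)^7 = £304,151.6039…
After £127,200.00 payment: £304,151.6039… − £127,200.00 = £176,951.6039…
Balance at month 12: £176,951.6039… × (1 + 0.004)^5 = £180,519.0617…
After £65,100.00 payment: £180,519.0617… − £65,100.00 = £115,419.0617…
Balance at month 15: £115,419.0617… × (1 + 0.004)^3 = £116,809.6380…
Penalty: 15 × 1% × £295,770.00 = £44,365.50
Final settlement = outstanding balance + penalty = £116,809.6380… + £44,365.50 = £161,175.14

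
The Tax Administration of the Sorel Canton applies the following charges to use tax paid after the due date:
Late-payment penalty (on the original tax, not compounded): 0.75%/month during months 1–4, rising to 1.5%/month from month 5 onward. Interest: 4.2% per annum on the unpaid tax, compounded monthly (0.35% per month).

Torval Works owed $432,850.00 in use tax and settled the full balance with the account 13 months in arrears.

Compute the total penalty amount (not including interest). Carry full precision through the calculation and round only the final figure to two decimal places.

Penalty, months 1–4: 4 × 0.75% × $432,850.00 = $12,985.50
Penalty, months 5–13: 9 × 1.5% × $432,850.00 = $58,434.75
Total penalty = $12,985.50 + $58,434.75 = $71,420.25

$71,420.25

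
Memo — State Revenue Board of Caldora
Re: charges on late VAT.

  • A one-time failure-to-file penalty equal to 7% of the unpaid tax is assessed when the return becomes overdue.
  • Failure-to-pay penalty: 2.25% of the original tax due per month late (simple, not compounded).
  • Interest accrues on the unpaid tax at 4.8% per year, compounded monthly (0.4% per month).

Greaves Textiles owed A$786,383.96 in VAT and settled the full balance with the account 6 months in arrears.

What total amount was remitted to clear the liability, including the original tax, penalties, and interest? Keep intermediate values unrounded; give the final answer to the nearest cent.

Failure-to-file penalty: 7% × A$786,383.96 = A$55,046.88…
Failure-to-pay penalty = 2.25% × A$786,383.96 × 6 mo = A$106,161.83…
Interest: A$786,383.96 × ((1 + 0.004)^6 − 1) = A$786,383.96 × 0.0242413… = A$19,062.9568…
Total = A$786,383.96 + A$161,208.7118 + A$19,062.9568… = A$966,655.63

A$966,655.63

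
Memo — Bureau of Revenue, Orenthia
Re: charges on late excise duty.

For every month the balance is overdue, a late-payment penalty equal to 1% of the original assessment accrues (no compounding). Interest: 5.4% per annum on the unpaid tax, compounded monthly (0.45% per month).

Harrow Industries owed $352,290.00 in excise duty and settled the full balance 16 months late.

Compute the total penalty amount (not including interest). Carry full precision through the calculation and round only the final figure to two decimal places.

$56,366.40

Late-payment penalty: 16 × 1% × $352,290.00 = $56,366.40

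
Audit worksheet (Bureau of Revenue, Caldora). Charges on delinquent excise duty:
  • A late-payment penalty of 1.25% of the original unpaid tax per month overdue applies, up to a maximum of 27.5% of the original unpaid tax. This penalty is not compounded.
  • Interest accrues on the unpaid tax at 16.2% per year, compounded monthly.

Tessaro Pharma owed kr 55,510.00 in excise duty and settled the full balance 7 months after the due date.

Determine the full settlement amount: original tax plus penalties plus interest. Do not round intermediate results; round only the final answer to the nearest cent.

kr 65,830.12

Penalty: 7 × 1.25% × kr 55,510.00 = kr 4,857.13… (below the 27.5% cap of kr 15,265.25)
Interest (16.2%/yr ÷ 12 = 1.35%/month): kr 55,510.00 × ((1 + 0.0135)^7 − 1) = kr 5,462.9908…
Total = kr 55,510.00 + kr 4,857.1250 + kr 5,462.9908… = kr 65,830.12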